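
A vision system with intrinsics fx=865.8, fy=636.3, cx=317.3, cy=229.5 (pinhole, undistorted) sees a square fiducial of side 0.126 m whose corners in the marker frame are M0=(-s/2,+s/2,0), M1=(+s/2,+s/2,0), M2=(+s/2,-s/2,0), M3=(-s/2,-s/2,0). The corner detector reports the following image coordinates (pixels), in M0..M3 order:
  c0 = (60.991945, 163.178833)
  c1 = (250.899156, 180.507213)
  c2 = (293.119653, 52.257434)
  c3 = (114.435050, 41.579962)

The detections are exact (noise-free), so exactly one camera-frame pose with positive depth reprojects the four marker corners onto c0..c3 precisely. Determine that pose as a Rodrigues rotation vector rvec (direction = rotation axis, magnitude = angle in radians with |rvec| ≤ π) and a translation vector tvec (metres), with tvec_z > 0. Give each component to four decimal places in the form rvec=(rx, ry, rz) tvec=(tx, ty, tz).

rvec=(-0.3455, 0.1757, 0.1688) tvec=(-0.0891, -0.1072, 0.5565)

Intrinsics K: fx=865.8, fy=636.3, cx=317.3, cy=229.5
Marker side s = 0.126 m; corners in marker frame (Z=0):
  M0 = (-0.0630, +0.0630, 0)
  M1 = (+0.0630, +0.0630, 0)
  M2 = (+0.0630, -0.0630, 0)
  M3 = (-0.0630, -0.0630, 0)
Detected image corners:
  c0 = (60.991945, 163.178833) px
  c1 = (250.899156, 180.507213) px
  c2 = (293.119653, 52.257434) px
  c3 = (114.435050, 41.579962) px
Planar DLT: solve 8×8 A·h = b for H (H[2,2]=1):
  H  [+1396.66799 -484.25635 +178.65159]
  H  [+71.02344 +927.84343 +106.95559]
  H  [-0.35795 -0.57619 +1.00000]
B = K⁻¹H; ‖b₁‖=1.796881, ‖b₂‖=1.796881; λ = 2/(‖b₁‖+‖b₂‖) = 0.556520, sign → tz>0 ⇒ λ=+0.556520
r₁ = λ·B[:,0] = (+0.97076,+0.13397,-0.19921); r₂ = λ·B[:,1] = (-0.19375,+0.92717,-0.32066)
r₃ = r₁×r₂ = (+0.14174,+0.34988,+0.92601); SVD([r₁ r₂ r₃]) → R = UVᵀ:
  R  [+0.97076 -0.19375 +0.14174]
  R  [+0.13397 +0.92717 +0.34988]
  R  [-0.19921 -0.32066 +0.92601]
t = (-0.08912, -0.10718, +0.55652) m
tr R = 2.823932; θ = arccos((tr R − 1)/2) = 0.422746 rad = 24.222°
axis k = ((R−Rᵀ)₃₂, (R−Rᵀ)₁₃, (R−Rᵀ)₂₁) / (2 sinθ) = (-0.817205, +0.415516, +0.399401)
rvec = θ·k = (-0.345470, +0.175658, +0.168845)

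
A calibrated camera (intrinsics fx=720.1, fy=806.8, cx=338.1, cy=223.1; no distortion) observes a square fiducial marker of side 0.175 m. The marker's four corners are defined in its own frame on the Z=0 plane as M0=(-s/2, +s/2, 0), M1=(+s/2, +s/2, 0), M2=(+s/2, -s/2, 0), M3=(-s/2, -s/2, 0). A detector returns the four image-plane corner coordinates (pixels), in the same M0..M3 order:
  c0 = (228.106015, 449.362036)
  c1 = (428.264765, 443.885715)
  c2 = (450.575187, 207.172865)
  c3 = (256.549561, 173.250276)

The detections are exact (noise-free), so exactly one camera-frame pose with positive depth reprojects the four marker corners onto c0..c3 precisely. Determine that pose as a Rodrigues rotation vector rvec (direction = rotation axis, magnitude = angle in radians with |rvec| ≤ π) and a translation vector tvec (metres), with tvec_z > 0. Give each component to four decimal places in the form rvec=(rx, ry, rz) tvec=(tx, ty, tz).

rvec=(-0.0066, -0.5105, 0.1173) tvec=(0.0080, 0.0652, 0.5525)

Intrinsics K: fx=720.1, fy=806.8, cx=338.1, cy=223.1
Marker side s = 0.175 m; corners in marker frame (Z=0):
  M0 = (-0.0875, +0.0875, 0)
  M1 = (+0.0875, +0.0875, 0)
  M2 = (+0.0875, -0.0875, 0)
  M3 = (-0.0875, -0.0875, 0)
Detected image corners:
  c0 = (228.106015, 449.362036) px
  c1 = (428.264765, 443.885715) px
  c2 = (450.575187, 207.172865) px
  c3 = (256.549561, 173.250276) px
Planar DLT: solve 8×8 A·h = b for H (H[2,2]=1):
  H  [+1426.65447 -165.57992 +348.54706]
  H  [+362.62325 +1436.05348 +318.24492]
  H  [+0.88159 -0.06431 +1.00000]
B = K⁻¹H; ‖b₁‖=1.809925, ‖b₂‖=1.809925; λ = 2/(‖b₁‖+‖b₂‖) = 0.552509, sign → tz>0 ⇒ λ=+0.552509
r₁ = λ·B[:,0] = (+0.86593,+0.11364,+0.48709); r₂ = λ·B[:,1] = (-0.11036,+0.99326,-0.03553)
r₃ = r₁×r₂ = (-0.48784,-0.02299,+0.87263); SVD([r₁ r₂ r₃]) → R = UVᵀ:
  R  [+0.86593 -0.11036 -0.48784]
  R  [+0.11364 +0.99326 -0.02299]
  R  [+0.48709 -0.03553 +0.87263]
t = (+0.00802, +0.06516, +0.55251) m
tr R = 2.731814; θ = arccos((tr R − 1)/2) = 0.523835 rad = 30.014°
axis k = ((R−Rᵀ)₃₂, (R−Rᵀ)₁₃, (R−Rᵀ)₂₁) / (2 sinθ) = (-0.012535, -0.974530, +0.223909)
rvec = θ·k = (-0.006566, -0.510493, +0.117291)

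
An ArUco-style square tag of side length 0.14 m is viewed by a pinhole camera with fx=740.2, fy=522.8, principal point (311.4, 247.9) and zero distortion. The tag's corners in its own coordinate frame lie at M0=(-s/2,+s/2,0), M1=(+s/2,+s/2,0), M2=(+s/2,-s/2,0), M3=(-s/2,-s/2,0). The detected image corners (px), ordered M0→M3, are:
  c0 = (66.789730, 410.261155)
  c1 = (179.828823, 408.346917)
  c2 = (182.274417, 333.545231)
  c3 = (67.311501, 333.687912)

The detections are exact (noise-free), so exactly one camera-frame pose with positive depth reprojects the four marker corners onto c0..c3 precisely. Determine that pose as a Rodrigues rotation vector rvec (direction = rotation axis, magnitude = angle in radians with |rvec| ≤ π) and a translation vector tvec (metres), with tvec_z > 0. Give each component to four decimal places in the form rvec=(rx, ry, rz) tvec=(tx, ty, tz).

rvec=(0.1180, -0.1567, 0.0335) tvec=(-0.2355, 0.2212, 0.9337)

Intrinsics K: fx=740.2, fy=522.8, cx=311.4, cy=247.9
Marker side s = 0.14 m; corners in marker frame (Z=0):
  M0 = (-0.0700, +0.0700, 0)
  M1 = (+0.0700, +0.0700, 0)
  M2 = (+0.0700, -0.0700, 0)
  M3 = (-0.0700, -0.0700, 0)
Detected image corners:
  c0 = (66.789730, 410.261155) px
  c1 = (179.828823, 408.346917) px
  c2 = (182.274417, 333.545231) px
  c3 = (67.311501, 333.687912) px
Planar DLT: solve 8×8 A·h = b for H (H[2,2]=1):
  H  [+835.18051 +4.54670 +124.71848]
  H  [+55.32244 +586.14182 +371.77936]
  H  [+0.16886 +0.12274 +1.00000]
B = K⁻¹H; ‖b₁‖=1.070989, ‖b₂‖=1.070989; λ = 2/(‖b₁‖+‖b₂‖) = 0.933716, sign → tz>0 ⇒ λ=+0.933716
r₁ = λ·B[:,0] = (+0.98720,+0.02405,+0.15766); r₂ = λ·B[:,1] = (-0.04248,+0.99250,+0.11460)
r₃ = r₁×r₂ = (-0.15373,-0.11983,+0.98082); SVD([r₁ r₂ r₃]) → R = UVᵀ:
  R  [+0.98720 -0.04248 -0.15373]
  R  [+0.02405 +0.99250 -0.11983]
  R  [+0.15766 +0.11460 +0.98082]
t = (-0.23549, +0.22125, +0.93372) m
tr R = 2.960524; θ = arccos((tr R − 1)/2) = 0.199014 rad = 11.403°
axis k = ((R−Rᵀ)₃₂, (R−Rᵀ)₁₃, (R−Rᵀ)₂₁) / (2 sinθ) = (+0.592891, -0.787513, +0.168238)
rvec = θ·k = (+0.117994, -0.156726, +0.033482)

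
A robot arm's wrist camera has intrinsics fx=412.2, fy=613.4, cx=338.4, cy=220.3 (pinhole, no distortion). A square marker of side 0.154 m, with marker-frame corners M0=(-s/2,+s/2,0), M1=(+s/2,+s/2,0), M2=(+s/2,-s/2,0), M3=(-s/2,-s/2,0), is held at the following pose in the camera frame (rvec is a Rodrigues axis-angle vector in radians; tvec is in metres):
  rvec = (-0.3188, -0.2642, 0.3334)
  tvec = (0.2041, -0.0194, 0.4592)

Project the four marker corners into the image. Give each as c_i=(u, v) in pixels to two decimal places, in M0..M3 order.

Intrinsics K: fx=412.2, fy=613.4, cx=338.4, cy=220.3
Marker side s = 0.154 m; corners in marker frame (Z=0):
  M0 = (-0.0770, +0.0770, 0)
  M1 = (+0.0770, +0.0770, 0)
  M2 = (+0.0770, -0.0770, 0)
  M3 = (-0.0770, -0.0770, 0)
rvec = (-0.3188, -0.2642, 0.3334), |rvec| = θ = 0.53159 rad = 30.458°
Rodrigues: sinθ=0.50691, 1−cosθ=0.13800; R = I + sinθ·[k]× + (1−cosθ)·[k]×²:
    [+0.91163 -0.27679 -0.30384]
    [+0.35905 +0.89609 +0.26098]
    [+0.20003 -0.34701 +0.91628]
t = (0.2041, -0.0194, 0.4592) m
M0: Pc = R·M0+t = (+0.11259, +0.02195, +0.41708); u = 412.2·(+0.11259)/0.41708 + 338.4 = 449.6749, v = 613.4·(+0.02195)/0.41708 + 220.3 = 252.5849
M1: Pc = R·M1+t = (+0.25298, +0.07725, +0.44788); u = 412.2·(+0.25298)/0.44788 + 338.4 = 571.2282, v = 613.4·(+0.07725)/0.44788 + 220.3 = 326.0921
M2: Pc = R·M2+t = (+0.29561, -0.06075, +0.50132); u = 412.2·(+0.29561)/0.50132 + 338.4 = 581.4569, v = 613.4·(-0.06075)/0.50132 + 220.3 = 145.9660
M3: Pc = R·M3+t = (+0.15522, -0.11605, +0.47052); u = 412.2·(+0.15522)/0.47052 + 338.4 = 474.3787, v = 613.4·(-0.11605)/0.47052 + 220.3 = 69.0149

c0=(449.67, 252.58) c1=(571.23, 326.09) c2=(581.46, 145.97) c3=(474.38, 69.01)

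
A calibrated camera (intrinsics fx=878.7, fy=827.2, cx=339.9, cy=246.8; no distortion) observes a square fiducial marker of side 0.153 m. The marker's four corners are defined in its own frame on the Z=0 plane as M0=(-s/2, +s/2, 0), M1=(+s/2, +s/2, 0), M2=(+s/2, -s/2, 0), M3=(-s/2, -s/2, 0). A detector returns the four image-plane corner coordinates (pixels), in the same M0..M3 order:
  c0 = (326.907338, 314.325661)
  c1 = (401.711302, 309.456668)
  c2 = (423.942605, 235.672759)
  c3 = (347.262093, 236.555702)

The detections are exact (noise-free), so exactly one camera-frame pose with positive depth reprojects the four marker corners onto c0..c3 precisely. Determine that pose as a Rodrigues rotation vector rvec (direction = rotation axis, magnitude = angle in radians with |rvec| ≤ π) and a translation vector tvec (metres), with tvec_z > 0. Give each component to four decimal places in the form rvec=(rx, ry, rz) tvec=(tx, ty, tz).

rvec=(0.4523, -0.5437, 0.1101) tvec=(0.0603, 0.0498, 1.4767)

Intrinsics K: fx=878.7, fy=827.2, cx=339.9, cy=246.8
Marker side s = 0.153 m; corners in marker frame (Z=0):
  M0 = (-0.0765, +0.0765, 0)
  M1 = (+0.0765, +0.0765, 0)
  M2 = (+0.0765, -0.0765, 0)
  M3 = (-0.0765, -0.0765, 0)
Detected image corners:
  c0 = (326.907338, 314.325661) px
  c1 = (401.711302, 309.456668) px
  c2 = (423.942605, 235.672759) px
  c3 = (347.262093, 236.555702) px
Planar DLT: solve 8×8 A·h = b for H (H[2,2]=1):
  H  [+627.55652 -41.33297 +375.76775]
  H  [+77.86439 +566.53832 +274.72136]
  H  [+0.35373 +0.26137 +1.00000]
B = K⁻¹H; ‖b₁‖=0.677197, ‖b₂‖=0.677197; λ = 2/(‖b₁‖+‖b₂‖) = 1.476676, sign → tz>0 ⇒ λ=+1.476676
r₁ = λ·B[:,0] = (+0.85257,-0.01684,+0.52234); r₂ = λ·B[:,1] = (-0.21876,+0.89620,+0.38596)
r₃ = r₁×r₂ = (-0.47462,-0.44333,+0.76039); SVD([r₁ r₂ r₃]) → R = UVᵀ:
  R  [+0.85257 -0.21876 -0.47462]
  R  [-0.01684 +0.89620 -0.44333]
  R  [+0.52234 +0.38596 +0.76039]
t = (+0.06028, +0.04984, +1.47668) m
tr R = 2.509164; θ = arccos((tr R − 1)/2) = 0.715779 rad = 41.011°
axis k = ((R−Rᵀ)₃₂, (R−Rᵀ)₁₃, (R−Rᵀ)₂₁) / (2 sinθ) = (+0.631882, -0.759641, +0.153851)
rvec = θ·k = (+0.452288, -0.543736, +0.110124)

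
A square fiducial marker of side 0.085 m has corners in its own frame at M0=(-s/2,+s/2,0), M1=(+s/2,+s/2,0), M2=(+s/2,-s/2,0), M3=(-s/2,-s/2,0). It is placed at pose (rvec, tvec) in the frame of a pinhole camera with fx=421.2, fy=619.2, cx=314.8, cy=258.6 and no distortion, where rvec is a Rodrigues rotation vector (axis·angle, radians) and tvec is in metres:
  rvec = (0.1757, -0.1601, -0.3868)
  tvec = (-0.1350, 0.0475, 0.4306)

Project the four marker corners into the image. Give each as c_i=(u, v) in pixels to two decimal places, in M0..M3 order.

Intrinsics K: fx=421.2, fy=619.2, cx=314.8, cy=258.6
Marker side s = 0.085 m; corners in marker frame (Z=0):
  M0 = (-0.0425, +0.0425, 0)
  M1 = (+0.0425, +0.0425, 0)
  M2 = (+0.0425, -0.0425, 0)
  M3 = (-0.0425, -0.0425, 0)
rvec = (0.1757, -0.1601, -0.3868), |rvec| = θ = 0.45400 rad = 26.012°
Rodrigues: sinθ=0.43856, 1−cosθ=0.10130; R = I + sinθ·[k]× + (1−cosθ)·[k]×²:
    [+0.91387 +0.35982 -0.18806]
    [-0.38747 +0.91130 -0.13929]
    [+0.12126 +0.20016 +0.97223]
t = (-0.1350, 0.0475, 0.4306) m
M0: Pc = R·M0+t = (-0.15855, +0.10270, +0.43395); u = 421.2·(-0.15855)/0.43395 + 314.8 = 160.9125, v = 619.2·(+0.10270)/0.43395 + 258.6 = 405.1375
M1: Pc = R·M1+t = (-0.08087, +0.06976, +0.44426); u = 421.2·(-0.08087)/0.44426 + 314.8 = 238.1297, v = 619.2·(+0.06976)/0.44426 + 258.6 = 355.8334
M2: Pc = R·M2+t = (-0.11145, -0.00770, +0.42725); u = 421.2·(-0.11145)/0.42725 + 314.8 = 204.9243, v = 619.2·(-0.00770)/0.42725 + 258.6 = 247.4438
M3: Pc = R·M3+t = (-0.18913, +0.02524, +0.41694); u = 421.2·(-0.18913)/0.41694 + 314.8 = 123.7354, v = 619.2·(+0.02524)/0.41694 + 258.6 = 296.0804

c0=(160.91, 405.14) c1=(238.13, 355.83) c2=(204.92, 247.44) c3=(123.74, 296.08)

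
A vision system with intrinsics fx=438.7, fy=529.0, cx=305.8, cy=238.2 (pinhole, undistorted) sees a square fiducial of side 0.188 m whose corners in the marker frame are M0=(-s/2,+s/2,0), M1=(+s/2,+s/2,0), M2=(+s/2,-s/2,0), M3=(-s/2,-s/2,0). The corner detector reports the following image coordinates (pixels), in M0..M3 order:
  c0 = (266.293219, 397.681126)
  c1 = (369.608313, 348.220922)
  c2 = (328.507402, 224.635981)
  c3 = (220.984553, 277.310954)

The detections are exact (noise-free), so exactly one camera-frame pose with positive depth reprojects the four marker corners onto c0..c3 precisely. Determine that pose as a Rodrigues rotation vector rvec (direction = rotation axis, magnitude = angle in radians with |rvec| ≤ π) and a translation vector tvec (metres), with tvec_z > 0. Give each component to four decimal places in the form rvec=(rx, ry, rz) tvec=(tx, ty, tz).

rvec=(0.1717, -0.0011, -0.3875) tvec=(-0.0152, 0.1029, 0.7243)

Intrinsics K: fx=438.7, fy=529.0, cx=305.8, cy=238.2
Marker side s = 0.188 m; corners in marker frame (Z=0):
  M0 = (-0.0940, +0.0940, 0)
  M1 = (+0.0940, +0.0940, 0)
  M2 = (+0.0940, -0.0940, 0)
  M3 = (-0.0940, -0.0940, 0)
Detected image corners:
  c0 = (266.293219, 397.681126) px
  c1 = (369.608313, 348.220922) px
  c2 = (328.507402, 224.635981) px
  c3 = (220.984553, 277.310954) px
Planar DLT: solve 8×8 A·h = b for H (H[2,2]=1):
  H  [+547.52054 +298.09523 +296.59898]
  H  [-285.11121 +720.61328 +313.38740]
  H  [-0.04379 +0.23026 +1.00000]
B = K⁻¹H; ‖b₁‖=1.380684, ‖b₂‖=1.380684; λ = 2/(‖b₁‖+‖b₂‖) = 0.724279, sign → tz>0 ⇒ λ=+0.724279
r₁ = λ·B[:,0] = (+0.92604,-0.37608,-0.03171); r₂ = λ·B[:,1] = (+0.37590,+0.91153,+0.16677)
r₃ = r₁×r₂ = (-0.03381,-0.16636,+0.98549); SVD([r₁ r₂ r₃]) → R = UVᵀ:
  R  [+0.92604 +0.37590 -0.03381]
  R  [-0.37608 +0.91153 -0.16636]
  R  [-0.03171 +0.16677 +0.98549]
t = (-0.01519, +0.10294, +0.72428) m
tr R = 2.823062; θ = arccos((tr R − 1)/2) = 0.423805 rad = 24.282°
axis k = ((R−Rᵀ)₃₂, (R−Rᵀ)₁₃, (R−Rᵀ)₂₁) / (2 sinθ) = (+0.405039, -0.002548, -0.914296)
rvec = θ·k = (+0.171657, -0.001080, -0.387483)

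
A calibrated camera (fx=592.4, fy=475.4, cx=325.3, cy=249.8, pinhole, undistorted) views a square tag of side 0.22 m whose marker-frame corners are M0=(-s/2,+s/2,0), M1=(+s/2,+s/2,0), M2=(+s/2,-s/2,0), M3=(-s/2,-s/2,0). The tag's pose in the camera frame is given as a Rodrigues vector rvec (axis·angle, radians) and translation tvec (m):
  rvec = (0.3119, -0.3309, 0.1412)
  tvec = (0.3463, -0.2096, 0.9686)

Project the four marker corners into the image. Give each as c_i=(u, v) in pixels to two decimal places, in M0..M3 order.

c0=(462.52, 192.80) c1=(570.37, 205.52) c2=(610.62, 101.70) c3=(498.81, 79.49)

Intrinsics K: fx=592.4, fy=475.4, cx=325.3, cy=249.8
Marker side s = 0.22 m; corners in marker frame (Z=0):
  M0 = (-0.1100, +0.1100, 0)
  M1 = (+0.1100, +0.1100, 0)
  M2 = (+0.1100, -0.1100, 0)
  M3 = (-0.1100, -0.1100, 0)
rvec = (0.3119, -0.3309, 0.1412), |rvec| = θ = 0.47614 rad = 27.281°
Rodrigues: sinθ=0.45836, 1−cosθ=0.11123; R = I + sinθ·[k]× + (1−cosθ)·[k]×²:
    [+0.93650 -0.18656 -0.29693]
    [+0.08529 +0.94249 -0.32317]
    [+0.34014 +0.27732 +0.89855]
t = (0.3463, -0.2096, 0.9686) m
M0: Pc = R·M0+t = (+0.22276, -0.11531, +0.96169); u = 592.4·(+0.22276)/0.96169 + 325.3 = 462.5222, v = 475.4·(-0.11531)/0.96169 + 249.8 = 192.7989
M1: Pc = R·M1+t = (+0.42879, -0.09654, +1.03652); u = 592.4·(+0.42879)/1.03652 + 325.3 = 570.3667, v = 475.4·(-0.09654)/1.03652 + 249.8 = 205.5200
M2: Pc = R·M2+t = (+0.46984, -0.30389, +0.97551); u = 592.4·(+0.46984)/0.97551 + 325.3 = 610.6185, v = 475.4·(-0.30389)/0.97551 + 249.8 = 101.7028
M3: Pc = R·M3+t = (+0.26381, -0.32266, +0.90068); u = 592.4·(+0.26381)/0.90068 + 325.3 = 498.8128, v = 475.4·(-0.32266)/0.90068 + 249.8 = 79.4945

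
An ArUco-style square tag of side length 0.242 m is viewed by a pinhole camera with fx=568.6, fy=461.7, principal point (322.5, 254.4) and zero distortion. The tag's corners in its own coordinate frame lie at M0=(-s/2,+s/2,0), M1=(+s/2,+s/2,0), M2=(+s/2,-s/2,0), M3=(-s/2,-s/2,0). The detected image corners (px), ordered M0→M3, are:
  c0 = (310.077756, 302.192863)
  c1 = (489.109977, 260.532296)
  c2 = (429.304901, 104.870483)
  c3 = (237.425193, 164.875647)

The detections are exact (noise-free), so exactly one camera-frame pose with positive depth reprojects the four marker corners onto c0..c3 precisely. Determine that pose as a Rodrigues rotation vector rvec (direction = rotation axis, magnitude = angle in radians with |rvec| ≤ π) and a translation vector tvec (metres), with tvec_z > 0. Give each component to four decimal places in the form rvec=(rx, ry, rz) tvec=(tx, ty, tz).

Intrinsics K: fx=568.6, fy=461.7, cx=322.5, cy=254.4
Marker side s = 0.242 m; corners in marker frame (Z=0):
  M0 = (-0.1210, +0.1210, 0)
  M1 = (+0.1210, +0.1210, 0)
  M2 = (+0.1210, -0.1210, 0)
  M3 = (-0.1210, -0.1210, 0)
Detected image corners:
  c0 = (310.077756, 302.192863) px
  c1 = (489.109977, 260.532296) px
  c2 = (429.304901, 104.870483) px
  c3 = (237.425193, 164.875647) px
Planar DLT: solve 8×8 A·h = b for H (H[2,2]=1):
  H  [+628.65797 +428.46633 +363.98455]
  H  [-285.55794 +690.84855 +212.97646]
  H  [-0.37203 +0.41912 +1.00000]
B = K⁻¹H; ‖b₁‖=1.429307, ‖b₂‖=1.429307; λ = 2/(‖b₁‖+‖b₂‖) = 0.699640, sign → tz>0 ⇒ λ=+0.699640
r₁ = λ·B[:,0] = (+0.92117,-0.28930,-0.26029); r₂ = λ·B[:,1] = (+0.36089,+0.88531,+0.29323)
r₃ = r₁×r₂ = (+0.14560,-0.36405,+0.91993); SVD([r₁ r₂ r₃]) → R = UVᵀ:
  R  [+0.92117 +0.36089 +0.14560]
  R  [-0.28930 +0.88531 -0.36405]
  R  [-0.26029 +0.29323 +0.91993]
t = (+0.05105, -0.06277, +0.69964) m
tr R = 2.726404; θ = arccos((tr R − 1)/2) = 0.529218 rad = 30.322°
axis k = ((R−Rᵀ)₃₂, (R−Rᵀ)₁₃, (R−Rᵀ)₂₁) / (2 sinθ) = (+0.650961, +0.401988, -0.643937)
rvec = θ·k = (+0.344500, +0.212739, -0.340783)

rvec=(0.3445, 0.2127, -0.3408) tvec=(0.0510, -0.0628, 0.6996)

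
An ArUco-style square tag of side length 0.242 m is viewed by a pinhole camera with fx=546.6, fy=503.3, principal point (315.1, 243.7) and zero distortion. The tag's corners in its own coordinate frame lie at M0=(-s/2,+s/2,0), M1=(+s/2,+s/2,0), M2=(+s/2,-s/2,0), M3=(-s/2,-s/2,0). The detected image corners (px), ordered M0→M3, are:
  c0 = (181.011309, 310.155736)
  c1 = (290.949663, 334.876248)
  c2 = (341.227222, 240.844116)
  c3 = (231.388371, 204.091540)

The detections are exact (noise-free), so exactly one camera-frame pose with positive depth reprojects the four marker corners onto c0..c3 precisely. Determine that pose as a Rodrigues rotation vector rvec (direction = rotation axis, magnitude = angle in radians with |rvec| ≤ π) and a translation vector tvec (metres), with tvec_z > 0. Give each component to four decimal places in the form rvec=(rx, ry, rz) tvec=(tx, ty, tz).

Intrinsics K: fx=546.6, fy=503.3, cx=315.1, cy=243.7
Marker side s = 0.242 m; corners in marker frame (Z=0):
  M0 = (-0.1210, +0.1210, 0)
  M1 = (+0.1210, +0.1210, 0)
  M2 = (+0.1210, -0.1210, 0)
  M3 = (-0.1210, -0.1210, 0)
Detected image corners:
  c0 = (181.011309, 310.155736) px
  c1 = (290.949663, 334.876248) px
  c2 = (341.227222, 240.844116) px
  c3 = (231.388371, 204.091540) px
Planar DLT: solve 8×8 A·h = b for H (H[2,2]=1):
  H  [+568.12223 -156.70533 +263.44967]
  H  [+245.40758 +465.58350 +274.49176]
  H  [+0.43666 +0.19624 +1.00000]
B = K⁻¹H; ‖b₁‖=0.941984, ‖b₂‖=0.941984; λ = 2/(‖b₁‖+‖b₂‖) = 1.061589, sign → tz>0 ⇒ λ=+1.061589
r₁ = λ·B[:,0] = (+0.83616,+0.29317,+0.46356); r₂ = λ·B[:,1] = (-0.42444,+0.88116,+0.20833)
r₃ = r₁×r₂ = (-0.34739,-0.37095,+0.86123); SVD([r₁ r₂ r₃]) → R = UVᵀ:
  R  [+0.83616 -0.42444 -0.34739]
  R  [+0.29317 +0.88116 -0.37095]
  R  [+0.46356 +0.20833 +0.86123]
t = (-0.10031, +0.06495, +1.06159) m
tr R = 2.578549; θ = arccos((tr R − 1)/2) = 0.661169 rad = 37.882°
axis k = ((R−Rᵀ)₃₂, (R−Rᵀ)₁₃, (R−Rᵀ)₂₁) / (2 sinθ) = (+0.471698, -0.660340, +0.584340)
rvec = θ·k = (+0.311872, -0.436596, +0.386347)

rvec=(0.3119, -0.4366, 0.3863) tvec=(-0.1003, 0.0649, 1.0616)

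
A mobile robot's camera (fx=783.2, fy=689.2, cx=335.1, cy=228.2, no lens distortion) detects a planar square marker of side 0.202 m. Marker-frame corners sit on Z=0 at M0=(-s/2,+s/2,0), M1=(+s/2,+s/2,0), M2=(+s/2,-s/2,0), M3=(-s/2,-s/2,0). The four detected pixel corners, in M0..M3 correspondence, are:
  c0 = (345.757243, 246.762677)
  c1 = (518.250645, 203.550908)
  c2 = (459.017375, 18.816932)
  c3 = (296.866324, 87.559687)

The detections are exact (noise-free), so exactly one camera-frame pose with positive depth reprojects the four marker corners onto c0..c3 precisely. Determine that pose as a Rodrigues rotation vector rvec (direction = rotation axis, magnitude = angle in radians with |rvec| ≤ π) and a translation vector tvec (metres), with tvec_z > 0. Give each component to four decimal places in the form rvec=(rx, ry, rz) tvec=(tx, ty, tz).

rvec=(0.0366, 0.6333, -0.2700) tvec=(0.0631, -0.0990, 0.7800)

Intrinsics K: fx=783.2, fy=689.2, cx=335.1, cy=228.2
Marker side s = 0.202 m; corners in marker frame (Z=0):
  M0 = (-0.1010, +0.1010, 0)
  M1 = (+0.1010, +0.1010, 0)
  M2 = (+0.1010, -0.1010, 0)
  M3 = (-0.1010, -0.1010, 0)
Detected image corners:
  c0 = (345.757243, 246.762677) px
  c1 = (518.250645, 203.550908) px
  c2 = (459.017375, 18.816932) px
  c3 = (296.866324, 87.559687) px
Planar DLT: solve 8×8 A·h = b for H (H[2,2]=1):
  H  [+522.35252 +240.57131 +398.42277]
  H  [-382.60698 +837.87981 +140.76877]
  H  [-0.75515 -0.06200 +1.00000]
B = K⁻¹H; ‖b₁‖=1.282003, ‖b₂‖=1.282003; λ = 2/(‖b₁‖+‖b₂‖) = 0.780029, sign → tz>0 ⇒ λ=+0.780029
r₁ = λ·B[:,0] = (+0.77226,-0.23799,-0.58904); r₂ = λ·B[:,1] = (+0.26029,+0.96432,-0.04837)
r₃ = r₁×r₂ = (+0.57953,-0.11597,+0.80666); SVD([r₁ r₂ r₃]) → R = UVᵀ:
  R  [+0.77226 +0.26029 +0.57953]
  R  [-0.23799 +0.96432 -0.11597]
  R  [-0.58904 -0.04837 +0.80666]
t = (+0.06307, -0.09895, +0.78003) m
tr R = 2.543238; θ = arccos((tr R − 1)/2) = 0.689414 rad = 39.500°
axis k = ((R−Rᵀ)₃₂, (R−Rᵀ)₁₃, (R−Rᵀ)₂₁) / (2 sinθ) = (+0.053141, +0.918565, -0.391682)
rvec = θ·k = (+0.036636, +0.633271, -0.270031)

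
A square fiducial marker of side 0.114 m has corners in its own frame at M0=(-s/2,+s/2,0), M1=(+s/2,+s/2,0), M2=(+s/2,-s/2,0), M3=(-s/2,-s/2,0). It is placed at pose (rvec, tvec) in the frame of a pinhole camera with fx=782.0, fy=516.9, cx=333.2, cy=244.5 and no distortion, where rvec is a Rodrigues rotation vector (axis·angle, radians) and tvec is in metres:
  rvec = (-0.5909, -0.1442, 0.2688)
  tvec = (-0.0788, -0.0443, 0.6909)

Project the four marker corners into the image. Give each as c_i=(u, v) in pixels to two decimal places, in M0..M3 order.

Intrinsics K: fx=782.0, fy=516.9, cx=333.2, cy=244.5
Marker side s = 0.114 m; corners in marker frame (Z=0):
  M0 = (-0.0570, +0.0570, 0)
  M1 = (+0.0570, +0.0570, 0)
  M2 = (+0.0570, -0.0570, 0)
  M3 = (-0.0570, -0.0570, 0)
rvec = (-0.5909, -0.1442, 0.2688), |rvec| = θ = 0.66499 rad = 38.101°
Rodrigues: sinθ=0.61705, 1−cosθ=0.21308; R = I + sinθ·[k]× + (1−cosθ)·[k]×²:
    [+0.95517 -0.20837 -0.21034]
    [+0.29048 +0.79694 +0.52963]
    [+0.05727 -0.56698 +0.82174]
t = (-0.0788, -0.0443, 0.6909) m
M0: Pc = R·M0+t = (-0.14512, -0.01543, +0.65532); u = 782.0·(-0.14512)/0.65532 + 333.2 = 160.0247, v = 516.9·(-0.01543)/0.65532 + 244.5 = 232.3279
M1: Pc = R·M1+t = (-0.03623, +0.01768, +0.66185); u = 782.0·(-0.03623)/0.66185 + 333.2 = 290.3899, v = 516.9·(+0.01768)/0.66185 + 244.5 = 258.3104
M2: Pc = R·M2+t = (-0.01248, -0.07317, +0.72648); u = 782.0·(-0.01248)/0.72648 + 333.2 = 319.7677, v = 516.9·(-0.07317)/0.72648 + 244.5 = 192.4399
M3: Pc = R·M3+t = (-0.12137, -0.10628, +0.71995); u = 782.0·(-0.12137)/0.71995 + 333.2 = 201.3727, v = 516.9·(-0.10628)/0.71995 + 244.5 = 168.1927

c0=(160.02, 232.33) c1=(290.39, 258.31) c2=(319.77, 192.44) c3=(201.37, 168.19)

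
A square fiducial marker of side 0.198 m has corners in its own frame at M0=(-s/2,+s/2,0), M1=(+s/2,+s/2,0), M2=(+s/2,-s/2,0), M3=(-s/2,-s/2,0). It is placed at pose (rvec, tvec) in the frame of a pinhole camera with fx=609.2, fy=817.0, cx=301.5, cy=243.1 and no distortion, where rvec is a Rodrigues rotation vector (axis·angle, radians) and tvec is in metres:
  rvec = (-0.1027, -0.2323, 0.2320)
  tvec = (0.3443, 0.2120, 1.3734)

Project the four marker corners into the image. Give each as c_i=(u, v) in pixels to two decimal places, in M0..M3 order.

c0=(405.76, 416.43) c1=(485.15, 439.07) c2=(500.34, 324.28) c3=(422.90, 298.46)

Intrinsics K: fx=609.2, fy=817.0, cx=301.5, cy=243.1
Marker side s = 0.198 m; corners in marker frame (Z=0):
  M0 = (-0.0990, +0.0990, 0)
  M1 = (+0.0990, +0.0990, 0)
  M2 = (+0.0990, -0.0990, 0)
  M3 = (-0.0990, -0.0990, 0)
rvec = (-0.1027, -0.2323, 0.2320), |rvec| = θ = 0.34400 rad = 19.710°
Rodrigues: sinθ=0.33725, 1−cosθ=0.05859; R = I + sinθ·[k]× + (1−cosθ)·[k]×²:
    [+0.94664 -0.21564 -0.23954]
    [+0.23926 +0.96813 +0.07400]
    [+0.21595 -0.12737 +0.96806]
t = (0.3443, 0.2120, 1.3734) m
M0: Pc = R·M0+t = (+0.22923, +0.28416, +1.33941); u = 609.2·(+0.22923)/1.33941 + 301.5 = 405.7620, v = 817.0·(+0.28416)/1.33941 + 243.1 = 416.4276
M1: Pc = R·M1+t = (+0.41667, +0.33153, +1.38217); u = 609.2·(+0.41667)/1.38217 + 301.5 = 485.1493, v = 817.0·(+0.33153)/1.38217 + 243.1 = 439.0684
M2: Pc = R·M2+t = (+0.45937, +0.13984, +1.40739); u = 609.2·(+0.45937)/1.40739 + 301.5 = 500.3402, v = 817.0·(+0.13984)/1.40739 + 243.1 = 324.2794
M3: Pc = R·M3+t = (+0.27193, +0.09247, +1.36463); u = 609.2·(+0.27193)/1.36463 + 301.5 = 422.8960, v = 817.0·(+0.09247)/1.36463 + 243.1 = 298.4603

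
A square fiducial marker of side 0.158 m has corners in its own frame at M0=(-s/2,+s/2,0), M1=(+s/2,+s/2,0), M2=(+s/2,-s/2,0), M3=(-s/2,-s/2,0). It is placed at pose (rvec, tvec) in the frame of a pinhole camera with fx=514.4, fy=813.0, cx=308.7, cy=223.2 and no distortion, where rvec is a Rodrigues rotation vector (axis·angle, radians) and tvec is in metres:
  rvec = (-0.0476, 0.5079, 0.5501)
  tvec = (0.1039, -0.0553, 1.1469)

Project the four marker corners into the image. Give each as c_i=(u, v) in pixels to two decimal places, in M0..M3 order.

Intrinsics K: fx=514.4, fy=813.0, cx=308.7, cy=223.2
Marker side s = 0.158 m; corners in marker frame (Z=0):
  M0 = (-0.0790, +0.0790, 0)
  M1 = (+0.0790, +0.0790, 0)
  M2 = (+0.0790, -0.0790, 0)
  M3 = (-0.0790, -0.0790, 0)
rvec = (-0.0476, 0.5079, 0.5501), |rvec| = θ = 0.75023 rad = 42.985°
Rodrigues: sinθ=0.68180, 1−cosθ=0.26846; R = I + sinθ·[k]× + (1−cosθ)·[k]×²:
    [+0.73262 -0.51146 +0.44909]
    [+0.48840 +0.85458 +0.17653]
    [-0.47407 +0.09001 +0.87588]
t = (0.1039, -0.0553, 1.1469) m
M0: Pc = R·M0+t = (+0.00562, -0.02637, +1.19146); u = 514.4·(+0.00562)/1.19146 + 308.7 = 311.1255, v = 813.0·(-0.02637)/1.19146 + 223.2 = 205.2051
M1: Pc = R·M1+t = (+0.12137, +0.05080, +1.11656); u = 514.4·(+0.12137)/1.11656 + 308.7 = 364.6158, v = 813.0·(+0.05080)/1.11656 + 223.2 = 260.1855
M2: Pc = R·M2+t = (+0.20218, -0.08423, +1.10234); u = 514.4·(+0.20218)/1.10234 + 308.7 = 403.0472, v = 813.0·(-0.08423)/1.10234 + 223.2 = 161.0797
M3: Pc = R·M3+t = (+0.08643, -0.16140, +1.17724); u = 514.4·(+0.08643)/1.17724 + 308.7 = 346.4654, v = 813.0·(-0.16140)/1.17724 + 223.2 = 111.7408

c0=(311.13, 205.21) c1=(364.62, 260.19) c2=(403.05, 161.08) c3=(346.47, 111.74)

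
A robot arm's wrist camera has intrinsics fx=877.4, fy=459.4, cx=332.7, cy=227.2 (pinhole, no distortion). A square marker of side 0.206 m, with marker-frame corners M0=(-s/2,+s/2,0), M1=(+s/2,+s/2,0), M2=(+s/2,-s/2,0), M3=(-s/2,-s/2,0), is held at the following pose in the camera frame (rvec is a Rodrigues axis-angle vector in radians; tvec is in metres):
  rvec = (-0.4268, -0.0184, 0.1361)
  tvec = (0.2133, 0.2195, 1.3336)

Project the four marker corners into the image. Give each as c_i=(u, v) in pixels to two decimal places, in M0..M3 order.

c0=(399.32, 333.29) c1=(538.26, 343.41) c2=(542.30, 274.18) c3=(411.95, 264.79)

Intrinsics K: fx=877.4, fy=459.4, cx=332.7, cy=227.2
Marker side s = 0.206 m; corners in marker frame (Z=0):
  M0 = (-0.1030, +0.1030, 0)
  M1 = (+0.1030, +0.1030, 0)
  M2 = (+0.1030, -0.1030, 0)
  M3 = (-0.1030, -0.1030, 0)
rvec = (-0.4268, -0.0184, 0.1361), |rvec| = θ = 0.44835 rad = 25.689°
Rodrigues: sinθ=0.43348, 1−cosθ=0.09884; R = I + sinθ·[k]× + (1−cosθ)·[k]×²:
    [+0.99073 -0.12772 -0.04635]
    [+0.13545 +0.90133 +0.41141]
    [-0.01077 -0.41388 +0.91027]
t = (0.2133, 0.2195, 1.3336) m
M0: Pc = R·M0+t = (+0.09810, +0.29839, +1.29208); u = 877.4·(+0.09810)/1.29208 + 332.7 = 399.3155, v = 459.4·(+0.29839)/1.29208 + 227.2 = 333.2913
M1: Pc = R·M1+t = (+0.30219, +0.32629, +1.28986); u = 877.4·(+0.30219)/1.28986 + 332.7 = 538.2575, v = 459.4·(+0.32629)/1.28986 + 227.2 = 343.4114
M2: Pc = R·M2+t = (+0.32850, +0.14061, +1.37512); u = 877.4·(+0.32850)/1.37512 + 332.7 = 542.3008, v = 459.4·(+0.14061)/1.37512 + 227.2 = 274.1764
M3: Pc = R·M3+t = (+0.12441, +0.11271, +1.37734); u = 877.4·(+0.12441)/1.37734 + 332.7 = 411.9529, v = 459.4·(+0.11271)/1.37734 + 227.2 = 264.7942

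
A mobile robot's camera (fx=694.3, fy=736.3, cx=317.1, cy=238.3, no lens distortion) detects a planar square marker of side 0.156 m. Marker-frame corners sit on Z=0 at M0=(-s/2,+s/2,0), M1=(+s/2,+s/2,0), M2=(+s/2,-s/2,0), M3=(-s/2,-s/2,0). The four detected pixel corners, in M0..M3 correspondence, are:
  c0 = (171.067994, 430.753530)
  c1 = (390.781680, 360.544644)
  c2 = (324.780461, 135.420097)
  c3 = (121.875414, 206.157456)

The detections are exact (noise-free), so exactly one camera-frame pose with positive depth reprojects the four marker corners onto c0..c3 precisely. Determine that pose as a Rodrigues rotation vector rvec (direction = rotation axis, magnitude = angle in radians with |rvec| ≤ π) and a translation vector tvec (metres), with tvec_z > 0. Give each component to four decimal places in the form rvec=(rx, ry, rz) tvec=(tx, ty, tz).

rvec=(-0.2143, 0.1121, -0.2971) tvec=(-0.0469, 0.0271, 0.4840)

Intrinsics K: fx=694.3, fy=736.3, cx=317.1, cy=238.3
Marker side s = 0.156 m; corners in marker frame (Z=0):
  M0 = (-0.0780, +0.0780, 0)
  M1 = (+0.0780, +0.0780, 0)
  M2 = (+0.0780, -0.0780, 0)
  M3 = (-0.0780, -0.0780, 0)
Detected image corners:
  c0 = (171.067994, 430.753530) px
  c1 = (390.781680, 360.544644) px
  c2 = (324.780461, 135.420097) px
  c3 = (121.875414, 206.157456) px
Planar DLT: solve 8×8 A·h = b for H (H[2,2]=1):
  H  [+1311.96872 +251.04534 +249.75192]
  H  [-497.44203 +1309.41358 +279.57521]
  H  [-0.16111 -0.46599 +1.00000]
B = K⁻¹H; ‖b₁‖=2.066119, ‖b₂‖=2.066119; λ = 2/(‖b₁‖+‖b₂‖) = 0.483999, sign → tz>0 ⇒ λ=+0.483999
r₁ = λ·B[:,0] = (+0.95019,-0.30175,-0.07798); r₂ = λ·B[:,1] = (+0.27801,+0.93372,-0.22554)
r₃ = r₁×r₂ = (+0.14087,+0.19263,+0.97111); SVD([r₁ r₂ r₃]) → R = UVᵀ:
  R  [+0.95019 +0.27801 +0.14087]
  R  [-0.30175 +0.93372 +0.19263]
  R  [-0.07798 -0.22554 +0.97111]
t = (-0.04695, +0.02713, +0.48400) m
tr R = 2.855025; θ = arccos((tr R − 1)/2) = 0.383094 rad = 21.950°
axis k = ((R−Rᵀ)₃₂, (R−Rᵀ)₁₃, (R−Rᵀ)₂₁) / (2 sinθ) = (-0.559357, +0.292735, -0.775517)
rvec = θ·k = (-0.214286, +0.112145, -0.297096)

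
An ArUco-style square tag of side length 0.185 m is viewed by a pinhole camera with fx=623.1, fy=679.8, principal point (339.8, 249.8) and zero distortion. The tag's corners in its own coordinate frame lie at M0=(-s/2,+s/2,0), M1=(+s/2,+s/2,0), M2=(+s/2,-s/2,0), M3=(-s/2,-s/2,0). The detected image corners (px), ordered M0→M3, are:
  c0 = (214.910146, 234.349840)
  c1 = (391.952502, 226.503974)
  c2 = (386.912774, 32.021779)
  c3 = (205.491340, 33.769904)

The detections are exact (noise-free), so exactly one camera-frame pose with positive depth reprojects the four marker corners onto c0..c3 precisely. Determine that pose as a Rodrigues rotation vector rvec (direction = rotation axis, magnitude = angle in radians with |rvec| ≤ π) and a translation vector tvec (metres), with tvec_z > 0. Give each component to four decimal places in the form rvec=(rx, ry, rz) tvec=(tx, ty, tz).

rvec=(0.0786, -0.1112, -0.0395) tvec=(-0.0398, -0.1107, 0.6433)

Intrinsics K: fx=623.1, fy=679.8, cx=339.8, cy=249.8
Marker side s = 0.185 m; corners in marker frame (Z=0):
  M0 = (-0.0925, +0.0925, 0)
  M1 = (+0.0925, +0.0925, 0)
  M2 = (+0.0925, -0.0925, 0)
  M3 = (-0.0925, -0.0925, 0)
Detected image corners:
  c0 = (214.910146, 234.349840) px
  c1 = (391.952502, 226.503974) px
  c2 = (386.912774, 32.021779) px
  c3 = (205.491340, 33.769904) px
Planar DLT: solve 8×8 A·h = b for H (H[2,2]=1):
  H  [+1019.62417 +76.43247 +301.26698]
  H  [-3.75073 +1083.96238 +132.76761]
  H  [+0.16990 +0.12521 +1.00000]
B = K⁻¹H; ‖b₁‖=1.554526, ‖b₂‖=1.554526; λ = 2/(‖b₁‖+‖b₂‖) = 0.643283, sign → tz>0 ⇒ λ=+0.643283
r₁ = λ·B[:,0] = (+0.99305,-0.04371,+0.10930); r₂ = λ·B[:,1] = (+0.03498,+0.99614,+0.08055)
r₃ = r₁×r₂ = (-0.11240,-0.07616,+0.99074); SVD([r₁ r₂ r₃]) → R = UVᵀ:
  R  [+0.99305 +0.03498 -0.11240]
  R  [-0.04371 +0.99614 -0.07616]
  R  [+0.10930 +0.08055 +0.99074]
t = (-0.03978, -0.11075, +0.64328) m
tr R = 2.979924; θ = arccos((tr R − 1)/2) = 0.141807 rad = 8.125°
axis k = ((R−Rᵀ)₃₂, (R−Rᵀ)₁₃, (R−Rᵀ)₂₁) / (2 sinθ) = (+0.554414, -0.784295, -0.278400)
rvec = θ·k = (+0.078620, -0.111218, -0.039479)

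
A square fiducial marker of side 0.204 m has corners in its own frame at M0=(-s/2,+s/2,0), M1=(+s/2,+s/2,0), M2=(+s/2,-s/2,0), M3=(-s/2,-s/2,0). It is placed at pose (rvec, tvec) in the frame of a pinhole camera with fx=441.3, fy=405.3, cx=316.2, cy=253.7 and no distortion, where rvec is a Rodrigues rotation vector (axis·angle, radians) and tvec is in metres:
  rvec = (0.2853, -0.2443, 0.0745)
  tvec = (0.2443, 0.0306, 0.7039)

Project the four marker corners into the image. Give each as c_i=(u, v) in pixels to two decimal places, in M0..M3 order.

Intrinsics K: fx=441.3, fy=405.3, cx=316.2, cy=253.7
Marker side s = 0.204 m; corners in marker frame (Z=0):
  M0 = (-0.1020, +0.1020, 0)
  M1 = (+0.1020, +0.1020, 0)
  M2 = (+0.1020, -0.1020, 0)
  M3 = (-0.1020, -0.1020, 0)
rvec = (0.2853, -0.2443, 0.0745), |rvec| = θ = 0.38292 rad = 21.940°
Rodrigues: sinθ=0.37363, 1−cosθ=0.07242; R = I + sinθ·[k]× + (1−cosθ)·[k]×²:
    [+0.96778 -0.10712 -0.22788]
    [+0.03827 +0.95706 -0.28737]
    [+0.24887 +0.26939 +0.93032]
t = (0.2443, 0.0306, 0.7039) m
M0: Pc = R·M0+t = (+0.13466, +0.12432, +0.70599); u = 441.3·(+0.13466)/0.70599 + 316.2 = 400.3731, v = 405.3·(+0.12432)/0.70599 + 253.7 = 325.0682
M1: Pc = R·M1+t = (+0.33209, +0.13212, +0.75676); u = 441.3·(+0.33209)/0.75676 + 316.2 = 509.8542, v = 405.3·(+0.13212)/0.75676 + 253.7 = 324.4612
M2: Pc = R·M2+t = (+0.35394, -0.06312, +0.70181); u = 441.3·(+0.35394)/0.70181 + 316.2 = 538.7591, v = 405.3·(-0.06312)/0.70181 + 253.7 = 217.2497
M3: Pc = R·M3+t = (+0.15651, -0.07092, +0.65104); u = 441.3·(+0.15651)/0.65104 + 316.2 = 422.2906, v = 405.3·(-0.07092)/0.65104 + 253.7 = 209.5473

c0=(400.37, 325.07) c1=(509.85, 324.46) c2=(538.76, 217.25) c3=(422.29, 209.55)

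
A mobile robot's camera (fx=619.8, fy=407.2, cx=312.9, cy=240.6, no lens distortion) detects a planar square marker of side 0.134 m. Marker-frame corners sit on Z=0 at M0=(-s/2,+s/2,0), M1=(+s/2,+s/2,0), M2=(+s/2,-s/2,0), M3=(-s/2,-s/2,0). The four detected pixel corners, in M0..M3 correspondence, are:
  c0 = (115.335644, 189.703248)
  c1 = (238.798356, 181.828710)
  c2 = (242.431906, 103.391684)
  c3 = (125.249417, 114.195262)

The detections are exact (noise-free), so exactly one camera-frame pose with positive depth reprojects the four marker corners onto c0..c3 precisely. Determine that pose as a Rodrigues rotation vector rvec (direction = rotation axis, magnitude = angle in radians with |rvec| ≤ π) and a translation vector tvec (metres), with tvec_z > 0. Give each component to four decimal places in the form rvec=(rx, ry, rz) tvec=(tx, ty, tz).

Intrinsics K: fx=619.8, fy=407.2, cx=312.9, cy=240.6
Marker side s = 0.134 m; corners in marker frame (Z=0):
  M0 = (-0.0670, +0.0670, 0)
  M1 = (+0.0670, +0.0670, 0)
  M2 = (+0.0670, -0.0670, 0)
  M3 = (-0.0670, -0.0670, 0)
Detected image corners:
  c0 = (115.335644, 189.703248) px
  c1 = (238.798356, 181.828710) px
  c2 = (242.431906, 103.391684) px
  c3 = (125.249417, 114.195262) px
Planar DLT: solve 8×8 A·h = b for H (H[2,2]=1):
  H  [+837.10461 -124.75076 +179.20214]
  H  [-119.11355 +514.04469 +146.33126]
  H  [-0.33352 -0.40829 +1.00000]
B = K⁻¹H; ‖b₁‖=1.558087, ‖b₂‖=1.558087; λ = 2/(‖b₁‖+‖b₂‖) = 0.641813, sign → tz>0 ⇒ λ=+0.641813
r₁ = λ·B[:,0] = (+0.97490,-0.06126,-0.21405); r₂ = λ·B[:,1] = (+0.00311,+0.96505,-0.26205)
r₃ = r₁×r₂ = (+0.22263,+0.25480,+0.94102); SVD([r₁ r₂ r₃]) → R = UVᵀ:
  R  [+0.97490 +0.00311 +0.22263]
  R  [-0.06126 +0.96505 +0.25480]
  R  [-0.21405 -0.26205 +0.94102]
t = (-0.13845, -0.14858, +0.64181) m
tr R = 2.880966; θ = arccos((tr R − 1)/2) = 0.346748 rad = 19.867°
axis k = ((R−Rᵀ)₃₂, (R−Rᵀ)₁₃, (R−Rᵀ)₂₁) / (2 sinθ) = (-0.760426, +0.642481, -0.094713)
rvec = θ·k = (-0.263676, +0.222779, -0.032841)

rvec=(-0.2637, 0.2228, -0.0328) tvec=(-0.1384, -0.1486, 0.6418)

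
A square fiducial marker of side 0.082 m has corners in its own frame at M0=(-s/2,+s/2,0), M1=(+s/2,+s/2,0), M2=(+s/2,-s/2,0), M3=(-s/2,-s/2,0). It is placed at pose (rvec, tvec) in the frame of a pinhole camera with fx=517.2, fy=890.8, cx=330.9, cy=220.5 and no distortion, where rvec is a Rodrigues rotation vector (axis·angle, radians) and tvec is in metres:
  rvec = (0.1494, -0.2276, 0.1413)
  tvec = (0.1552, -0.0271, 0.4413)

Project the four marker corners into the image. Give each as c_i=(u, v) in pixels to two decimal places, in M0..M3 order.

c0=(460.20, 236.86) c1=(544.39, 255.74) c2=(564.39, 96.08) c3=(478.98, 69.53)

Intrinsics K: fx=517.2, fy=890.8, cx=330.9, cy=220.5
Marker side s = 0.082 m; corners in marker frame (Z=0):
  M0 = (-0.0410, +0.0410, 0)
  M1 = (+0.0410, +0.0410, 0)
  M2 = (+0.0410, -0.0410, 0)
  M3 = (-0.0410, -0.0410, 0)
rvec = (0.1494, -0.2276, 0.1413), |rvec| = θ = 0.30674 rad = 17.575°
Rodrigues: sinθ=0.30195, 1−cosθ=0.04668; R = I + sinθ·[k]× + (1−cosθ)·[k]×²:
    [+0.96440 -0.15596 -0.21358]
    [+0.12223 +0.97902 -0.16302]
    [+0.23452 +0.13111 +0.96323]
t = (0.1552, -0.0271, 0.4413) m
M0: Pc = R·M0+t = (+0.10927, +0.00803, +0.43706); u = 517.2·(+0.10927)/0.43706 + 330.9 = 460.2002, v = 890.8·(+0.00803)/0.43706 + 220.5 = 236.8637
M1: Pc = R·M1+t = (+0.18835, +0.01805, +0.45629); u = 517.2·(+0.18835)/0.45629 + 330.9 = 544.3875, v = 890.8·(+0.01805)/0.45629 + 220.5 = 255.7406
M2: Pc = R·M2+t = (+0.20113, -0.06223, +0.44554); u = 517.2·(+0.20113)/0.44554 + 330.9 = 564.3852, v = 890.8·(-0.06223)/0.44554 + 220.5 = 96.0817
M3: Pc = R·M3+t = (+0.12205, -0.07225, +0.42631); u = 517.2·(+0.12205)/0.42631 + 330.9 = 478.9768, v = 890.8·(-0.07225)/0.42631 + 220.5 = 69.5265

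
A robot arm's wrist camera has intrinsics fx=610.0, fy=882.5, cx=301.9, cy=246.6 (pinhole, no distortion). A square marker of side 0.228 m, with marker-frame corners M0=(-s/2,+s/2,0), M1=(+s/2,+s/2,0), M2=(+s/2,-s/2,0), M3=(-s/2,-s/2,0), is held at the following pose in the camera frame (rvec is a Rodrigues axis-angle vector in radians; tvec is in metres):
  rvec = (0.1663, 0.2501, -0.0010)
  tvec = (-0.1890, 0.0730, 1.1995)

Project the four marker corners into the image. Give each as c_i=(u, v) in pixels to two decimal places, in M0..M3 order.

c0=(156.53, 376.32) c1=(262.91, 385.77) c2=(259.04, 218.13) c3=(149.55, 216.18)

Intrinsics K: fx=610.0, fy=882.5, cx=301.9, cy=246.6
Marker side s = 0.228 m; corners in marker frame (Z=0):
  M0 = (-0.1140, +0.1140, 0)
  M1 = (+0.1140, +0.1140, 0)
  M2 = (+0.1140, -0.1140, 0)
  M3 = (-0.1140, -0.1140, 0)
rvec = (0.1663, 0.2501, -0.0010), |rvec| = θ = 0.30034 rad = 17.208°
Rodrigues: sinθ=0.29585, 1−cosθ=0.04477; R = I + sinθ·[k]× + (1−cosθ)·[k]×²:
    [+0.96896 +0.02162 +0.24627]
    [+0.01965 +0.98628 -0.16394]
    [-0.24644 +0.16369 +0.95524]
t = (-0.1890, 0.0730, 1.1995) m
M0: Pc = R·M0+t = (-0.29700, +0.18319, +1.24625); u = 610.0·(-0.29700)/1.24625 + 301.9 = 156.5303, v = 882.5·(+0.18319)/1.24625 + 246.6 = 376.3242
M1: Pc = R·M1+t = (-0.07607, +0.18768, +1.19007); u = 610.0·(-0.07607)/1.19007 + 301.9 = 262.9065, v = 882.5·(+0.18768)/1.19007 + 246.6 = 385.7722
M2: Pc = R·M2+t = (-0.08100, -0.03719, +1.15275); u = 610.0·(-0.08100)/1.15275 + 301.9 = 259.0350, v = 882.5·(-0.03719)/1.15275 + 246.6 = 218.1251
M3: Pc = R·M3+t = (-0.30193, -0.04168, +1.20893); u = 610.0·(-0.30193)/1.20893 + 301.9 = 149.5548, v = 882.5·(-0.04168)/1.20893 + 246.6 = 216.1772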